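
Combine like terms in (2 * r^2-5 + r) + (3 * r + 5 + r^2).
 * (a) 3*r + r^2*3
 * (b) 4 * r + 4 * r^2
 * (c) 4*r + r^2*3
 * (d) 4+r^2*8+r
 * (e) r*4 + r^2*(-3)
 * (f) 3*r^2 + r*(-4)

Adding the polynomials and combining like terms:
(2*r^2 - 5 + r) + (3*r + 5 + r^2)
= 4*r + r^2*3
c) 4*r + r^2*3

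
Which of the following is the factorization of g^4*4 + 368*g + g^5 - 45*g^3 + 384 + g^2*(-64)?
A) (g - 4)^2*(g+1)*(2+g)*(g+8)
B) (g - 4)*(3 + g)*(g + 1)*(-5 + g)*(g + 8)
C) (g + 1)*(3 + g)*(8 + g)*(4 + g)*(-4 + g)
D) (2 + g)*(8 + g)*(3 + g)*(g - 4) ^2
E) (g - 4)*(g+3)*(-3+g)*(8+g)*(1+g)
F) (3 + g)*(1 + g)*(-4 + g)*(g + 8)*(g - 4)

We need to factor g^4*4 + 368*g + g^5 - 45*g^3 + 384 + g^2*(-64).
The factored form is (3 + g)*(1 + g)*(-4 + g)*(g + 8)*(g - 4).
F) (3 + g)*(1 + g)*(-4 + g)*(g + 8)*(g - 4)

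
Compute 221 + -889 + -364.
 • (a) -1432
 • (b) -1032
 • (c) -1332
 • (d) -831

First: 221 + -889 = -668
Then: -668 + -364 = -1032
b) -1032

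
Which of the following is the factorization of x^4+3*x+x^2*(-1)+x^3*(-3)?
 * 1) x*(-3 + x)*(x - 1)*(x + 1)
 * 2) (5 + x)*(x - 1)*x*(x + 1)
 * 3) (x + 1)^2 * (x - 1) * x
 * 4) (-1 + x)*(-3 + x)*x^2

We need to factor x^4+3*x+x^2*(-1)+x^3*(-3).
The factored form is x*(-3 + x)*(x - 1)*(x + 1).
1) x*(-3 + x)*(x - 1)*(x + 1)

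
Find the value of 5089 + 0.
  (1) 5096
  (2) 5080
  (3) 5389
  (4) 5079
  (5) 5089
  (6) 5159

5089 + 0 = 5089
5) 5089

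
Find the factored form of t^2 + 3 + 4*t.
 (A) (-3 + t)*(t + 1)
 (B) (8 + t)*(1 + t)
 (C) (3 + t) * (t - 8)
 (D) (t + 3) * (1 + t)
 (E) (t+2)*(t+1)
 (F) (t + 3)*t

We need to factor t^2 + 3 + 4*t.
The factored form is (t + 3) * (1 + t).
D) (t + 3) * (1 + t)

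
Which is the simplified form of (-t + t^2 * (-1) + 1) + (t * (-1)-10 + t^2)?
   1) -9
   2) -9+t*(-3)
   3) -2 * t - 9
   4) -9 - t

Adding the polynomials and combining like terms:
(-t + t^2*(-1) + 1) + (t*(-1) - 10 + t^2)
= -2 * t - 9
3) -2 * t - 9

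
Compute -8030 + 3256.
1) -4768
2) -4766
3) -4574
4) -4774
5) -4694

-8030 + 3256 = -4774
4) -4774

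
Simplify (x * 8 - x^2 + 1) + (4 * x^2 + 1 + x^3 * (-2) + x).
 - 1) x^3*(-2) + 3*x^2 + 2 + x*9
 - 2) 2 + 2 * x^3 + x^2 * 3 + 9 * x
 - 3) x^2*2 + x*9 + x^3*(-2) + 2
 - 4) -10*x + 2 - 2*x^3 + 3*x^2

Adding the polynomials and combining like terms:
(x*8 - x^2 + 1) + (4*x^2 + 1 + x^3*(-2) + x)
= x^3*(-2) + 3*x^2 + 2 + x*9
1) x^3*(-2) + 3*x^2 + 2 + x*9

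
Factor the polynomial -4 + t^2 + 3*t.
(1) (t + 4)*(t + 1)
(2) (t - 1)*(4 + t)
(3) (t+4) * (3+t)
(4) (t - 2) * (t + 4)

We need to factor -4 + t^2 + 3*t.
The factored form is (t - 1)*(4 + t).
2) (t - 1)*(4 + t)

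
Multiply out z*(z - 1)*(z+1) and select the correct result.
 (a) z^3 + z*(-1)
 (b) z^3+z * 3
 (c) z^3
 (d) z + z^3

Expanding z*(z - 1)*(z+1):
= z^3 + z*(-1)
a) z^3 + z*(-1)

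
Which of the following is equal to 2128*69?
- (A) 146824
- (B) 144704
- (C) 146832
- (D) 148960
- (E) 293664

2128 * 69 = 146832
C) 146832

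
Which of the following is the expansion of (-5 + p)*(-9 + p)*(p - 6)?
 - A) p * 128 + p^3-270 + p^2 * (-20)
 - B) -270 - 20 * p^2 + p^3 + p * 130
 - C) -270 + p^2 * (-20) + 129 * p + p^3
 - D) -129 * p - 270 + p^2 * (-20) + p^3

Expanding (-5 + p)*(-9 + p)*(p - 6):
= -270 + p^2 * (-20) + 129 * p + p^3
C) -270 + p^2 * (-20) + 129 * p + p^3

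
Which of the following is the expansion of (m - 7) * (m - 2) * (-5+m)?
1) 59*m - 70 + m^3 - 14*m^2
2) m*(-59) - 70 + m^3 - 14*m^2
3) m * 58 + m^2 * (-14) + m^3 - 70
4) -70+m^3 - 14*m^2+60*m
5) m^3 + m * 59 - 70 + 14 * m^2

Expanding (m - 7) * (m - 2) * (-5+m):
= 59*m - 70 + m^3 - 14*m^2
1) 59*m - 70 + m^3 - 14*m^2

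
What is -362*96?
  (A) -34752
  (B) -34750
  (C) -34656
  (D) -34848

-362 * 96 = -34752
A) -34752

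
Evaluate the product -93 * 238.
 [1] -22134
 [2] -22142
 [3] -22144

-93 * 238 = -22134
1) -22134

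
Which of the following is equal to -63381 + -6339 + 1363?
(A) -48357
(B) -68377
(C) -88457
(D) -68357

First: -63381 + -6339 = -69720
Then: -69720 + 1363 = -68357
D) -68357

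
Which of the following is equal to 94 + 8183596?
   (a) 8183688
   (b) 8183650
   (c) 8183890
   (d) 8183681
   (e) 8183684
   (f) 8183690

94 + 8183596 = 8183690
f) 8183690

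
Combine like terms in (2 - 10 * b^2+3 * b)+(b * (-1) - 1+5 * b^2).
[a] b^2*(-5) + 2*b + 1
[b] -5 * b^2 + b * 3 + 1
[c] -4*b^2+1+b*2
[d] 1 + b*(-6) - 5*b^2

Adding the polynomials and combining like terms:
(2 - 10*b^2 + 3*b) + (b*(-1) - 1 + 5*b^2)
= b^2*(-5) + 2*b + 1
a) b^2*(-5) + 2*b + 1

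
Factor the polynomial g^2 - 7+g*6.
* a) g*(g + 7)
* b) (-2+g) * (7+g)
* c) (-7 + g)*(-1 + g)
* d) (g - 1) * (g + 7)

We need to factor g^2 - 7+g*6.
The factored form is (g - 1) * (g + 7).
d) (g - 1) * (g + 7)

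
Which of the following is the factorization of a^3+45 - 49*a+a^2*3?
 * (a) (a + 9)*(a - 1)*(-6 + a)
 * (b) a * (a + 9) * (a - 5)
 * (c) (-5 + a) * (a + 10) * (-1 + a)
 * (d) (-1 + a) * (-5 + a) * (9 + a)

We need to factor a^3+45 - 49*a+a^2*3.
The factored form is (-1 + a) * (-5 + a) * (9 + a).
d) (-1 + a) * (-5 + a) * (9 + a)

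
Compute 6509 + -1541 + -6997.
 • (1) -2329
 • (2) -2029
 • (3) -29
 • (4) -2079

First: 6509 + -1541 = 4968
Then: 4968 + -6997 = -2029
2) -2029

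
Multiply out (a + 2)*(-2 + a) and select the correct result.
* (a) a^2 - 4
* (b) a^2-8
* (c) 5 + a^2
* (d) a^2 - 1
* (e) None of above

Expanding (a + 2)*(-2 + a):
= a^2 - 4
a) a^2 - 4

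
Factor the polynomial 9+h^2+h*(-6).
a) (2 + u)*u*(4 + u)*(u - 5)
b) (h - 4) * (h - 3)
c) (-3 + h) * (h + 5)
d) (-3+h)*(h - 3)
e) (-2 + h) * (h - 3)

We need to factor 9+h^2+h*(-6).
The factored form is (-3+h)*(h - 3).
d) (-3+h)*(h - 3)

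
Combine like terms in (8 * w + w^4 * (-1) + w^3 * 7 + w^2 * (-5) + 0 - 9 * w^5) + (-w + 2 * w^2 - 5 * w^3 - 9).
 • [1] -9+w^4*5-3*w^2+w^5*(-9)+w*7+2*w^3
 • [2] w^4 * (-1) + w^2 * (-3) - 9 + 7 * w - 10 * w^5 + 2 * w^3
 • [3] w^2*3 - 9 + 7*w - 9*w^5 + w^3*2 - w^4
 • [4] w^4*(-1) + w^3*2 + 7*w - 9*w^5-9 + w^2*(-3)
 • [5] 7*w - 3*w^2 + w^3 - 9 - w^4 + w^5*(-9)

Adding the polynomials and combining like terms:
(8*w + w^4*(-1) + w^3*7 + w^2*(-5) + 0 - 9*w^5) + (-w + 2*w^2 - 5*w^3 - 9)
= w^4*(-1) + w^3*2 + 7*w - 9*w^5-9 + w^2*(-3)
4) w^4*(-1) + w^3*2 + 7*w - 9*w^5-9 + w^2*(-3)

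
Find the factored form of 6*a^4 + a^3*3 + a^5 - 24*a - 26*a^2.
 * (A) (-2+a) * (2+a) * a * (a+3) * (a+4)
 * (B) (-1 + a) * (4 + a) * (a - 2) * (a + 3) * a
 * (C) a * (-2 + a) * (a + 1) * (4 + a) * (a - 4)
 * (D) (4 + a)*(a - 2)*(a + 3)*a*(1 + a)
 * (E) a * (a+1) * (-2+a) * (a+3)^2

We need to factor 6*a^4 + a^3*3 + a^5 - 24*a - 26*a^2.
The factored form is (4 + a)*(a - 2)*(a + 3)*a*(1 + a).
D) (4 + a)*(a - 2)*(a + 3)*a*(1 + a)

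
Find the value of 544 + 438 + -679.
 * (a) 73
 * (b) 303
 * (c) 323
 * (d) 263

First: 544 + 438 = 982
Then: 982 + -679 = 303
b) 303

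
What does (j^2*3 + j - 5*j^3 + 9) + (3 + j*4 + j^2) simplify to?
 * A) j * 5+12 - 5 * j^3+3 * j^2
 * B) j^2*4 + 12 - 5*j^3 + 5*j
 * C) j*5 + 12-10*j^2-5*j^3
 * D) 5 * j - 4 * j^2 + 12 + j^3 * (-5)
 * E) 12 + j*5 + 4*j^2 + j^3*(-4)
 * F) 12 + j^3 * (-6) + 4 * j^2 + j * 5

Adding the polynomials and combining like terms:
(j^2*3 + j - 5*j^3 + 9) + (3 + j*4 + j^2)
= j^2*4 + 12 - 5*j^3 + 5*j
B) j^2*4 + 12 - 5*j^3 + 5*j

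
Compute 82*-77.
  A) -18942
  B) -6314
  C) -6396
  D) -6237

82 * -77 = -6314
B) -6314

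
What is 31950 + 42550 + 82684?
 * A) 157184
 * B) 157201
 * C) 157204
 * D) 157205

First: 31950 + 42550 = 74500
Then: 74500 + 82684 = 157184
A) 157184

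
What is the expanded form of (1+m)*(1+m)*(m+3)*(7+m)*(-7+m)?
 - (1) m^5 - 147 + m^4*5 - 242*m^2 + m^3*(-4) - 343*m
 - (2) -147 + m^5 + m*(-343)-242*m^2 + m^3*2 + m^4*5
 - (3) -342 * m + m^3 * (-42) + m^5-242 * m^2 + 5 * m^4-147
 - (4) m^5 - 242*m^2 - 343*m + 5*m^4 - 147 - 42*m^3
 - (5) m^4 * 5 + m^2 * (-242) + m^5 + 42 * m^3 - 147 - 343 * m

Expanding (1+m)*(1+m)*(m+3)*(7+m)*(-7+m):
= m^5 - 242*m^2 - 343*m + 5*m^4 - 147 - 42*m^3
4) m^5 - 242*m^2 - 343*m + 5*m^4 - 147 - 42*m^3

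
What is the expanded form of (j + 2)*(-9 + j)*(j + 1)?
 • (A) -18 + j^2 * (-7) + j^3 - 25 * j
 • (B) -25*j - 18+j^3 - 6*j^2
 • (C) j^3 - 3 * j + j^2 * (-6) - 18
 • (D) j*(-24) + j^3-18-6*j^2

Expanding (j + 2)*(-9 + j)*(j + 1):
= -25*j - 18+j^3 - 6*j^2
B) -25*j - 18+j^3 - 6*j^2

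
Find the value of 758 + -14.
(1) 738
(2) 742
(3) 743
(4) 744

758 + -14 = 744
4) 744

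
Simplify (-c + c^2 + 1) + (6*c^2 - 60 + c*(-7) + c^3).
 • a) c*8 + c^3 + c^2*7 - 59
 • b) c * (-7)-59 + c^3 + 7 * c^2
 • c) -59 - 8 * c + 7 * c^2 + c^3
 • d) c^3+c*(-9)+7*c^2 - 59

Adding the polynomials and combining like terms:
(-c + c^2 + 1) + (6*c^2 - 60 + c*(-7) + c^3)
= -59 - 8 * c + 7 * c^2 + c^3
c) -59 - 8 * c + 7 * c^2 + c^3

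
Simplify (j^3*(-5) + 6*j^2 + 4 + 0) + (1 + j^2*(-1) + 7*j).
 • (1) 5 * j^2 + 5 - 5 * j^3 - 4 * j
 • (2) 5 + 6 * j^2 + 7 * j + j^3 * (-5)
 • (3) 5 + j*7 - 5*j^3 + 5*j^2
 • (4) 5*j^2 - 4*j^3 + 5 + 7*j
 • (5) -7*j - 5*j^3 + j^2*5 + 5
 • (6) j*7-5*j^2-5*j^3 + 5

Adding the polynomials and combining like terms:
(j^3*(-5) + 6*j^2 + 4 + 0) + (1 + j^2*(-1) + 7*j)
= 5 + j*7 - 5*j^3 + 5*j^2
3) 5 + j*7 - 5*j^3 + 5*j^2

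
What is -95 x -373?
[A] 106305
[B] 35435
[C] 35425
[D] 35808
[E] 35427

-95 * -373 = 35435
B) 35435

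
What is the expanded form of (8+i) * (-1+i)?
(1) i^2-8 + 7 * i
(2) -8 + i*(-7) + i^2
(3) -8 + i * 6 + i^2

Expanding (8+i) * (-1+i):
= i^2-8 + 7 * i
1) i^2-8 + 7 * i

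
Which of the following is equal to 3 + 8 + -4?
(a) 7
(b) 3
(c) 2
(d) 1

First: 3 + 8 = 11
Then: 11 + -4 = 7
a) 7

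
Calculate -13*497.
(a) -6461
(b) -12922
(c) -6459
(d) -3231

-13 * 497 = -6461
a) -6461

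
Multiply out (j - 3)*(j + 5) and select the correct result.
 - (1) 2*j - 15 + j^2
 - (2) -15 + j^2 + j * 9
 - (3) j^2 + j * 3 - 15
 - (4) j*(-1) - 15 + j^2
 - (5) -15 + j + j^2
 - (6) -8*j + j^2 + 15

Expanding (j - 3)*(j + 5):
= 2*j - 15 + j^2
1) 2*j - 15 + j^2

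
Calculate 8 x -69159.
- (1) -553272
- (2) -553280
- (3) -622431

8 * -69159 = -553272
1) -553272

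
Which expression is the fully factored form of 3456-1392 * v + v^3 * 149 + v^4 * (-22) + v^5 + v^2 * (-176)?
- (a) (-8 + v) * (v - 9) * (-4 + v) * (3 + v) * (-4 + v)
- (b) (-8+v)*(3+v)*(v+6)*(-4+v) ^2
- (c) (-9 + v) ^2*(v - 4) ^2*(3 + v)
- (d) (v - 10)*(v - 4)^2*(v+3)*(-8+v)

We need to factor 3456-1392 * v + v^3 * 149 + v^4 * (-22) + v^5 + v^2 * (-176).
The factored form is (-8 + v) * (v - 9) * (-4 + v) * (3 + v) * (-4 + v).
a) (-8 + v) * (v - 9) * (-4 + v) * (3 + v) * (-4 + v)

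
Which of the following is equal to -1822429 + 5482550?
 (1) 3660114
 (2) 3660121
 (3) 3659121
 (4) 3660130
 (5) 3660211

-1822429 + 5482550 = 3660121
2) 3660121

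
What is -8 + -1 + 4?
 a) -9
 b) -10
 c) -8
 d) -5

First: -8 + -1 = -9
Then: -9 + 4 = -5
d) -5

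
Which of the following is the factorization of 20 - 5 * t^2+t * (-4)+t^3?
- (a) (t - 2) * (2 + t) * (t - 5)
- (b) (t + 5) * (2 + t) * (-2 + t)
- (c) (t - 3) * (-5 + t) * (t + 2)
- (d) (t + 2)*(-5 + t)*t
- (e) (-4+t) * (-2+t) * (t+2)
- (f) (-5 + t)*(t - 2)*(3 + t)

We need to factor 20 - 5 * t^2+t * (-4)+t^3.
The factored form is (t - 2) * (2 + t) * (t - 5).
a) (t - 2) * (2 + t) * (t - 5)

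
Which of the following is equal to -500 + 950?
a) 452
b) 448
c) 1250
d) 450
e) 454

-500 + 950 = 450
d) 450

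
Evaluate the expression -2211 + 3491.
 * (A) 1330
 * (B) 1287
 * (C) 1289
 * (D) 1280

-2211 + 3491 = 1280
D) 1280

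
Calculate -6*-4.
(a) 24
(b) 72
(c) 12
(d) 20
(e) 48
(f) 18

-6 * -4 = 24
a) 24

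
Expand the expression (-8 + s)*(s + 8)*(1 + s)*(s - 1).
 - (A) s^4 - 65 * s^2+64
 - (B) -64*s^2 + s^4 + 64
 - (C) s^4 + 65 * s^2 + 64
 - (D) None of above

Expanding (-8 + s)*(s + 8)*(1 + s)*(s - 1):
= s^4 - 65 * s^2+64
A) s^4 - 65 * s^2+64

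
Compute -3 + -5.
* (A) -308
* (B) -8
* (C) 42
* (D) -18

-3 + -5 = -8
B) -8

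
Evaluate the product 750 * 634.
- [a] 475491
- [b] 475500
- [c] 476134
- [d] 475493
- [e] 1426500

750 * 634 = 475500
b) 475500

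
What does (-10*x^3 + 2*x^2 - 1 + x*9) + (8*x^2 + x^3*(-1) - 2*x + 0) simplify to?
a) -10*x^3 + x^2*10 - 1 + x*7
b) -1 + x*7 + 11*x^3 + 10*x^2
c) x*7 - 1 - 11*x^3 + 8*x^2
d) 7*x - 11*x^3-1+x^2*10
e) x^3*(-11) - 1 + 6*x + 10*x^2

Adding the polynomials and combining like terms:
(-10*x^3 + 2*x^2 - 1 + x*9) + (8*x^2 + x^3*(-1) - 2*x + 0)
= 7*x - 11*x^3-1+x^2*10
d) 7*x - 11*x^3-1+x^2*10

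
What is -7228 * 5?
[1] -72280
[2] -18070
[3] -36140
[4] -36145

-7228 * 5 = -36140
3) -36140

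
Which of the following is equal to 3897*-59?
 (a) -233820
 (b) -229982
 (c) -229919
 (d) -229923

3897 * -59 = -229923
d) -229923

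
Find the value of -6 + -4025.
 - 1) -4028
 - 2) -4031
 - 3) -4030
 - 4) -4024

-6 + -4025 = -4031
2) -4031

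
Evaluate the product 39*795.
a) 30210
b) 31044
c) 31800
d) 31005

39 * 795 = 31005
d) 31005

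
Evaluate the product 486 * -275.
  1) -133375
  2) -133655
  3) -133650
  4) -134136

486 * -275 = -133650
3) -133650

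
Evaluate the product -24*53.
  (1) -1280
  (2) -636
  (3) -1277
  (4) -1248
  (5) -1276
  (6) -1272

-24 * 53 = -1272
6) -1272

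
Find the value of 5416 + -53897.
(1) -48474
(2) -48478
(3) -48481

5416 + -53897 = -48481
3) -48481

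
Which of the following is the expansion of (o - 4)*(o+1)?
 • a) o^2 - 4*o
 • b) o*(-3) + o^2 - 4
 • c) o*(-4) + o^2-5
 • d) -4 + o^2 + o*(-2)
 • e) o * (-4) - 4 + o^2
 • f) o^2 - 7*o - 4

Expanding (o - 4)*(o+1):
= o*(-3) + o^2 - 4
b) o*(-3) + o^2 - 4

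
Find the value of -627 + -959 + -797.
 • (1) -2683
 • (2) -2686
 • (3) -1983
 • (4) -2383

First: -627 + -959 = -1586
Then: -1586 + -797 = -2383
4) -2383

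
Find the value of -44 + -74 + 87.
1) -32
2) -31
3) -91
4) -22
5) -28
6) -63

First: -44 + -74 = -118
Then: -118 + 87 = -31
2) -31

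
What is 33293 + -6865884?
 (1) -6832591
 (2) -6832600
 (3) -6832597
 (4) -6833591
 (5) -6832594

33293 + -6865884 = -6832591
1) -6832591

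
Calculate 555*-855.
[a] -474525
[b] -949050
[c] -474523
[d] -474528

555 * -855 = -474525
a) -474525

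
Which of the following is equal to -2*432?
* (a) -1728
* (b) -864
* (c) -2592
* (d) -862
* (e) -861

-2 * 432 = -864
b) -864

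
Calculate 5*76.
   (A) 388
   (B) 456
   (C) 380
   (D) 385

5 * 76 = 380
C) 380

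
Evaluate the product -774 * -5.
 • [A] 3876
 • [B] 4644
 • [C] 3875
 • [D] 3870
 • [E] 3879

-774 * -5 = 3870
D) 3870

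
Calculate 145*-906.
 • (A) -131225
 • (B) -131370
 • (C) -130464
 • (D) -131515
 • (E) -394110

145 * -906 = -131370
B) -131370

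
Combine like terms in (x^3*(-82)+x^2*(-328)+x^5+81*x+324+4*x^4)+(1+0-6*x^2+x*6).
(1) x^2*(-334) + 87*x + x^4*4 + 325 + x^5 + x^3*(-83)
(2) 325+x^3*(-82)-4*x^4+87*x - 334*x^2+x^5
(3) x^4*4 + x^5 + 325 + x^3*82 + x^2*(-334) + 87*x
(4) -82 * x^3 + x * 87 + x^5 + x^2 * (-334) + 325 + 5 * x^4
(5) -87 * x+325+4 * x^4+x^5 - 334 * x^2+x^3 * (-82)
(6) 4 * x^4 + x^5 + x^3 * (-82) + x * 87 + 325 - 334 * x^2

Adding the polynomials and combining like terms:
(x^3*(-82) + x^2*(-328) + x^5 + 81*x + 324 + 4*x^4) + (1 + 0 - 6*x^2 + x*6)
= 4 * x^4 + x^5 + x^3 * (-82) + x * 87 + 325 - 334 * x^2
6) 4 * x^4 + x^5 + x^3 * (-82) + x * 87 + 325 - 334 * x^2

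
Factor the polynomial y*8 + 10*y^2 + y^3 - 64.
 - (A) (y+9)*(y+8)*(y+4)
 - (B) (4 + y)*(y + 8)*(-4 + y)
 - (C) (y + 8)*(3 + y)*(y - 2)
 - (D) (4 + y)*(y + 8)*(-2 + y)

We need to factor y*8 + 10*y^2 + y^3 - 64.
The factored form is (4 + y)*(y + 8)*(-2 + y).
D) (4 + y)*(y + 8)*(-2 + y)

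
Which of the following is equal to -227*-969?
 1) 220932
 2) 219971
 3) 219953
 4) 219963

-227 * -969 = 219963
4) 219963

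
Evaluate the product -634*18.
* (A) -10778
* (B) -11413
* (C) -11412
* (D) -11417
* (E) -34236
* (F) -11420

-634 * 18 = -11412
C) -11412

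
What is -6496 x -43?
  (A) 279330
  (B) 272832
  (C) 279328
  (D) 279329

-6496 * -43 = 279328
C) 279328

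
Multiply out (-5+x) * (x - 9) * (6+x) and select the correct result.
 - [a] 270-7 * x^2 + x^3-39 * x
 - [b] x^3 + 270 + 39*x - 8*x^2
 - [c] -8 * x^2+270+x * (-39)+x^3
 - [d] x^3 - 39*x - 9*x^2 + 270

Expanding (-5+x) * (x - 9) * (6+x):
= -8 * x^2+270+x * (-39)+x^3
c) -8 * x^2+270+x * (-39)+x^3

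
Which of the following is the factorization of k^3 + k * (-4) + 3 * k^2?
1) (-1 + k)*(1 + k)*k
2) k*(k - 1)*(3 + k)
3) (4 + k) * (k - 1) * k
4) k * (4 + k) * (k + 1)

We need to factor k^3 + k * (-4) + 3 * k^2.
The factored form is (4 + k) * (k - 1) * k.
3) (4 + k) * (k - 1) * k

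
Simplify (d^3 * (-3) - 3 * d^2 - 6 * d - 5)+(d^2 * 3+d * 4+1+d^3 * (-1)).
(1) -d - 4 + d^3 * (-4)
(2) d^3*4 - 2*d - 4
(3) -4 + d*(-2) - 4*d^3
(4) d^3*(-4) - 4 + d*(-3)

Adding the polynomials and combining like terms:
(d^3*(-3) - 3*d^2 - 6*d - 5) + (d^2*3 + d*4 + 1 + d^3*(-1))
= -4 + d*(-2) - 4*d^3
3) -4 + d*(-2) - 4*d^3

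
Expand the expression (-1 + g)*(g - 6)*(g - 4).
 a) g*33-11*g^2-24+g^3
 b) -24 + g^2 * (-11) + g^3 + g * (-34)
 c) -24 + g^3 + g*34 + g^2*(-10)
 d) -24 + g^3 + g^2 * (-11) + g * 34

Expanding (-1 + g)*(g - 6)*(g - 4):
= -24 + g^3 + g^2 * (-11) + g * 34
d) -24 + g^3 + g^2 * (-11) + g * 34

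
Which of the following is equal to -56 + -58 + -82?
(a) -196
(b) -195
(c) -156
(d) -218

First: -56 + -58 = -114
Then: -114 + -82 = -196
a) -196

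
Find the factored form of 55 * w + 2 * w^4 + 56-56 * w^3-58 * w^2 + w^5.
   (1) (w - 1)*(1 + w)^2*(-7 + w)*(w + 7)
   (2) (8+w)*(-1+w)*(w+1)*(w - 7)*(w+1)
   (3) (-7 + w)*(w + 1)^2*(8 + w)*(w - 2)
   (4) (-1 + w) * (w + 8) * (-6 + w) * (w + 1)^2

We need to factor 55 * w + 2 * w^4 + 56-56 * w^3-58 * w^2 + w^5.
The factored form is (8+w)*(-1+w)*(w+1)*(w - 7)*(w+1).
2) (8+w)*(-1+w)*(w+1)*(w - 7)*(w+1)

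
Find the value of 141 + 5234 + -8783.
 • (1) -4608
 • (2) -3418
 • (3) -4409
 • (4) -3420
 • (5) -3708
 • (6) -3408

First: 141 + 5234 = 5375
Then: 5375 + -8783 = -3408
6) -3408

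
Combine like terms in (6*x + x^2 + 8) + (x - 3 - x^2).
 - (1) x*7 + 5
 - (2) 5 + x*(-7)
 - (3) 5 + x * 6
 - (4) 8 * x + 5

Adding the polynomials and combining like terms:
(6*x + x^2 + 8) + (x - 3 - x^2)
= x*7 + 5
1) x*7 + 5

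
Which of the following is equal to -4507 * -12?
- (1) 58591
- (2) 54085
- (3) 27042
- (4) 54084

-4507 * -12 = 54084
4) 54084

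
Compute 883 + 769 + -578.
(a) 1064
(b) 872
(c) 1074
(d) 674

First: 883 + 769 = 1652
Then: 1652 + -578 = 1074
c) 1074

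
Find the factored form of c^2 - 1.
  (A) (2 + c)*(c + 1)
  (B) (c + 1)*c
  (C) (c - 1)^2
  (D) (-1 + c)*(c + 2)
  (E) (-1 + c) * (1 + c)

We need to factor c^2 - 1.
The factored form is (-1 + c) * (1 + c).
E) (-1 + c) * (1 + c)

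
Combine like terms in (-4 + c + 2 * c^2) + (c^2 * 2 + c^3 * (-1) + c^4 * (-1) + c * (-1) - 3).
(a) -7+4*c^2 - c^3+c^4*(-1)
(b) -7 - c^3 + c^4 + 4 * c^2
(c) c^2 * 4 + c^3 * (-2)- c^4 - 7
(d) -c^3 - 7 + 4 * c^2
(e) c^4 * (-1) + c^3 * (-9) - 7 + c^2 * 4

Adding the polynomials and combining like terms:
(-4 + c + 2*c^2) + (c^2*2 + c^3*(-1) + c^4*(-1) + c*(-1) - 3)
= -7+4*c^2 - c^3+c^4*(-1)
a) -7+4*c^2 - c^3+c^4*(-1)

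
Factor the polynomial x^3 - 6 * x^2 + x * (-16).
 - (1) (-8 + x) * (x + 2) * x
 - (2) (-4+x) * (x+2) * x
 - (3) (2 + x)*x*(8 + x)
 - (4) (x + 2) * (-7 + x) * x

We need to factor x^3 - 6 * x^2 + x * (-16).
The factored form is (-8 + x) * (x + 2) * x.
1) (-8 + x) * (x + 2) * x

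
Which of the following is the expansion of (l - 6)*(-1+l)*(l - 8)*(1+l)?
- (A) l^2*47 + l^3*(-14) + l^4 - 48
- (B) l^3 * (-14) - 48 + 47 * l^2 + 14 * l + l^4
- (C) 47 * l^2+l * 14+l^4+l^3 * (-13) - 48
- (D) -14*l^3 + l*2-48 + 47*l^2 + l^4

Expanding (l - 6)*(-1+l)*(l - 8)*(1+l):
= l^3 * (-14) - 48 + 47 * l^2 + 14 * l + l^4
B) l^3 * (-14) - 48 + 47 * l^2 + 14 * l + l^4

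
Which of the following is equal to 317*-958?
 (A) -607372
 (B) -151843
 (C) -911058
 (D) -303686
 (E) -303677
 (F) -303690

317 * -958 = -303686
D) -303686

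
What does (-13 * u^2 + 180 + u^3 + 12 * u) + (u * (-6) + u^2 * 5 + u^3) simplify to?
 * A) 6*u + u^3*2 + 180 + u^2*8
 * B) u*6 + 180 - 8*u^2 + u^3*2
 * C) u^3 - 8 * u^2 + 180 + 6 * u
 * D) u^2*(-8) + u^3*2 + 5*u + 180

Adding the polynomials and combining like terms:
(-13*u^2 + 180 + u^3 + 12*u) + (u*(-6) + u^2*5 + u^3)
= u*6 + 180 - 8*u^2 + u^3*2
B) u*6 + 180 - 8*u^2 + u^3*2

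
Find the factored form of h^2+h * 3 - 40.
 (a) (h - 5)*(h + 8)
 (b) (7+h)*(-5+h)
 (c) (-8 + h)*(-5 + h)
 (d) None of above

We need to factor h^2+h * 3 - 40.
The factored form is (h - 5)*(h + 8).
a) (h - 5)*(h + 8)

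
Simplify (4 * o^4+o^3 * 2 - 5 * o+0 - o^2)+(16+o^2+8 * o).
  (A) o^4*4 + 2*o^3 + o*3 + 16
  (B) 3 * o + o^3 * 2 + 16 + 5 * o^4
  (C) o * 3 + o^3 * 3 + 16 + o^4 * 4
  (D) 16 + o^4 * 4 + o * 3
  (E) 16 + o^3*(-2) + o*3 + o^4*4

Adding the polynomials and combining like terms:
(4*o^4 + o^3*2 - 5*o + 0 - o^2) + (16 + o^2 + 8*o)
= o^4*4 + 2*o^3 + o*3 + 16
A) o^4*4 + 2*o^3 + o*3 + 16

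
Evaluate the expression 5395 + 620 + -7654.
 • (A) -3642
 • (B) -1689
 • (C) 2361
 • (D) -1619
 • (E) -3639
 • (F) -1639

First: 5395 + 620 = 6015
Then: 6015 + -7654 = -1639
F) -1639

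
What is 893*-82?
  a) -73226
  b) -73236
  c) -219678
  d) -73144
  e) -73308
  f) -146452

893 * -82 = -73226
a) -73226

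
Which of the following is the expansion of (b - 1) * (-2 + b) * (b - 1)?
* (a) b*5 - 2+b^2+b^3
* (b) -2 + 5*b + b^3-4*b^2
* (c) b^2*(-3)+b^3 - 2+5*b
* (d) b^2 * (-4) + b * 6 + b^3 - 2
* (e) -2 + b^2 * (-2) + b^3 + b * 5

Expanding (b - 1) * (-2 + b) * (b - 1):
= -2 + 5*b + b^3-4*b^2
b) -2 + 5*b + b^3-4*b^2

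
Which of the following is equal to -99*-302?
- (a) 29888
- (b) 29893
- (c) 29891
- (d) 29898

-99 * -302 = 29898
d) 29898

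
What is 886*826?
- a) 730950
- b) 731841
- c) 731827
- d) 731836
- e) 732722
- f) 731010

886 * 826 = 731836
d) 731836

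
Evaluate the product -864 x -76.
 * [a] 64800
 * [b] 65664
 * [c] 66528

-864 * -76 = 65664
b) 65664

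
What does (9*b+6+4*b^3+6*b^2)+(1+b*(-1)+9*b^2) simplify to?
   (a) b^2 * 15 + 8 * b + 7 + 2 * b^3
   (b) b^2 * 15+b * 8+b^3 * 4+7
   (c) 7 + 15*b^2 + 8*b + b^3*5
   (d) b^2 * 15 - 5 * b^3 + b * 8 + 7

Adding the polynomials and combining like terms:
(9*b + 6 + 4*b^3 + 6*b^2) + (1 + b*(-1) + 9*b^2)
= b^2 * 15+b * 8+b^3 * 4+7
b) b^2 * 15+b * 8+b^3 * 4+7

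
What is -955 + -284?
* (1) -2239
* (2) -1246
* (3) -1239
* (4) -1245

-955 + -284 = -1239
3) -1239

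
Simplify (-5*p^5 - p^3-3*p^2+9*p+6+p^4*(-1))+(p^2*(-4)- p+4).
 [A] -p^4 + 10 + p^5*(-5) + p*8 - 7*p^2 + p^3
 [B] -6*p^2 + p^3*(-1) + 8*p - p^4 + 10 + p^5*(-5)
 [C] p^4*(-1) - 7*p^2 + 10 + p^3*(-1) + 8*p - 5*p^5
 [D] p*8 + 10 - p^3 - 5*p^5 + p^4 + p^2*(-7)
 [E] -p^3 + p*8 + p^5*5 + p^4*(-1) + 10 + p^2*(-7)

Adding the polynomials and combining like terms:
(-5*p^5 - p^3 - 3*p^2 + 9*p + 6 + p^4*(-1)) + (p^2*(-4) - p + 4)
= p^4*(-1) - 7*p^2 + 10 + p^3*(-1) + 8*p - 5*p^5
C) p^4*(-1) - 7*p^2 + 10 + p^3*(-1) + 8*p - 5*p^5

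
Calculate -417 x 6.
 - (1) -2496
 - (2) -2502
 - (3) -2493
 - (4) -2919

-417 * 6 = -2502
2) -2502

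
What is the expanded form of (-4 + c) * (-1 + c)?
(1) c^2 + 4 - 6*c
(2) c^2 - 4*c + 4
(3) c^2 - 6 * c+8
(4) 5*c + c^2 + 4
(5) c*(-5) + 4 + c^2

Expanding (-4 + c) * (-1 + c):
= c*(-5) + 4 + c^2
5) c*(-5) + 4 + c^2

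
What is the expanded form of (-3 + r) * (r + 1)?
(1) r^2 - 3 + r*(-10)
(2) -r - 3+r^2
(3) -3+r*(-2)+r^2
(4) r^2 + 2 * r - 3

Expanding (-3 + r) * (r + 1):
= -3+r*(-2)+r^2
3) -3+r*(-2)+r^2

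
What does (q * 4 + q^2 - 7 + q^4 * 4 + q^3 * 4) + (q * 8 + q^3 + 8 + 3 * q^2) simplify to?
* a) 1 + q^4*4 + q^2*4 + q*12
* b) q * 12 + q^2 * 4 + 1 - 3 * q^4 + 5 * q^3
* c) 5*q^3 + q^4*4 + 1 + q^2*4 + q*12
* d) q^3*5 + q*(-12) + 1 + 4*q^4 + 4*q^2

Adding the polynomials and combining like terms:
(q*4 + q^2 - 7 + q^4*4 + q^3*4) + (q*8 + q^3 + 8 + 3*q^2)
= 5*q^3 + q^4*4 + 1 + q^2*4 + q*12
c) 5*q^3 + q^4*4 + 1 + q^2*4 + q*12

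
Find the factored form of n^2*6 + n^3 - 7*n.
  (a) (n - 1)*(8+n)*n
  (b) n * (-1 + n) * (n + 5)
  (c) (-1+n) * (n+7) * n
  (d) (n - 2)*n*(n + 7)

We need to factor n^2*6 + n^3 - 7*n.
The factored form is (-1+n) * (n+7) * n.
c) (-1+n) * (n+7) * n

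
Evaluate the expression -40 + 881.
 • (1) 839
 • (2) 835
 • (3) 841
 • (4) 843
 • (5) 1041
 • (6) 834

-40 + 881 = 841
3) 841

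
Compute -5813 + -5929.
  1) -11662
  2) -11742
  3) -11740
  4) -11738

-5813 + -5929 = -11742
2) -11742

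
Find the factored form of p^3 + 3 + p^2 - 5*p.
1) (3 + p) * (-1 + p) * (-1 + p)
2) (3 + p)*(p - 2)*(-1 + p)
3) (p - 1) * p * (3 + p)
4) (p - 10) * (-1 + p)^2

We need to factor p^3 + 3 + p^2 - 5*p.
The factored form is (3 + p) * (-1 + p) * (-1 + p).
1) (3 + p) * (-1 + p) * (-1 + p)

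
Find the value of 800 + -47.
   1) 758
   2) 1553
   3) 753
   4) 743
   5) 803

800 + -47 = 753
3) 753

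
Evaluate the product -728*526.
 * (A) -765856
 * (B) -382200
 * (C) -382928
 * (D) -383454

-728 * 526 = -382928
C) -382928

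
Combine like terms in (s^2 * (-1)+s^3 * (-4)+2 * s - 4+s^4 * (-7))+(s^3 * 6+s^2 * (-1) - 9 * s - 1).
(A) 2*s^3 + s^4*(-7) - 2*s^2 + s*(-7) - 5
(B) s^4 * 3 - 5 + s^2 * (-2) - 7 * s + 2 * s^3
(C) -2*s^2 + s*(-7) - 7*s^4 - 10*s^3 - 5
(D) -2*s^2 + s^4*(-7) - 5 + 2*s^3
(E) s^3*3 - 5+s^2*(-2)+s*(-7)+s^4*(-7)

Adding the polynomials and combining like terms:
(s^2*(-1) + s^3*(-4) + 2*s - 4 + s^4*(-7)) + (s^3*6 + s^2*(-1) - 9*s - 1)
= 2*s^3 + s^4*(-7) - 2*s^2 + s*(-7) - 5
A) 2*s^3 + s^4*(-7) - 2*s^2 + s*(-7) - 5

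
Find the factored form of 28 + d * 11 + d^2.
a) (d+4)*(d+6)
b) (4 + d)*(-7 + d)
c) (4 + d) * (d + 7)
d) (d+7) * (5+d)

We need to factor 28 + d * 11 + d^2.
The factored form is (4 + d) * (d + 7).
c) (4 + d) * (d + 7)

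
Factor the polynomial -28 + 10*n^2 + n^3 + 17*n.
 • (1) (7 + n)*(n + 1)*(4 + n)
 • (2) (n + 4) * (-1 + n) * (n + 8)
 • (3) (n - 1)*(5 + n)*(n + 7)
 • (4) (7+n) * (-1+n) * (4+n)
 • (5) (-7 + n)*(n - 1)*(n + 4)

We need to factor -28 + 10*n^2 + n^3 + 17*n.
The factored form is (7+n) * (-1+n) * (4+n).
4) (7+n) * (-1+n) * (4+n)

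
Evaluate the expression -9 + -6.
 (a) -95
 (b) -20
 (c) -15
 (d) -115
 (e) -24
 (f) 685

-9 + -6 = -15
c) -15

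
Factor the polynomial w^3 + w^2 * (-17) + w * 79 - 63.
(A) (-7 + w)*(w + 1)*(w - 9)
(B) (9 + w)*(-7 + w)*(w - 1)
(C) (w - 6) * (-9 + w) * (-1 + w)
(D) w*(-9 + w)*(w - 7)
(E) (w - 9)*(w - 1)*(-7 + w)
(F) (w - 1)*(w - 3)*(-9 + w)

We need to factor w^3 + w^2 * (-17) + w * 79 - 63.
The factored form is (w - 9)*(w - 1)*(-7 + w).
E) (w - 9)*(w - 1)*(-7 + w)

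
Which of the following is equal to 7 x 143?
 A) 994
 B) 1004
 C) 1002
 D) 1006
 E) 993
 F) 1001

7 * 143 = 1001
F) 1001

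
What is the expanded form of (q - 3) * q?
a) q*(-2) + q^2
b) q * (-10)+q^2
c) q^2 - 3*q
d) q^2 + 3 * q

Expanding (q - 3) * q:
= q^2 - 3*q
c) q^2 - 3*q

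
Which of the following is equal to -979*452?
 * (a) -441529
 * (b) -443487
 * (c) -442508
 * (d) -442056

-979 * 452 = -442508
c) -442508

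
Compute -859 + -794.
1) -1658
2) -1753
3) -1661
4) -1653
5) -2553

-859 + -794 = -1653
4) -1653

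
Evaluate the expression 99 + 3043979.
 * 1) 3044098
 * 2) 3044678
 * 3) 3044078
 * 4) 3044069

99 + 3043979 = 3044078
3) 3044078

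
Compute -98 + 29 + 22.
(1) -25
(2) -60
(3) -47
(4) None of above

First: -98 + 29 = -69
Then: -69 + 22 = -47
3) -47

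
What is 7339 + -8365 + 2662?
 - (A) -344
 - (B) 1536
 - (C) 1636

First: 7339 + -8365 = -1026
Then: -1026 + 2662 = 1636
C) 1636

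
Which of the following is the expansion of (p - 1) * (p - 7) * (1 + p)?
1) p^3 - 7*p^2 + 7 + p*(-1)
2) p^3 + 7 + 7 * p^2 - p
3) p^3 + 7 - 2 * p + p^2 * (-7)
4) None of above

Expanding (p - 1) * (p - 7) * (1 + p):
= p^3 - 7*p^2 + 7 + p*(-1)
1) p^3 - 7*p^2 + 7 + p*(-1)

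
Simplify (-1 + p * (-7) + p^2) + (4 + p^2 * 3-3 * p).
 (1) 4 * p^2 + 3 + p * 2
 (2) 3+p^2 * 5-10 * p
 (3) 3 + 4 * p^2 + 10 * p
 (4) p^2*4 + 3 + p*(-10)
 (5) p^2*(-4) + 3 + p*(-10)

Adding the polynomials and combining like terms:
(-1 + p*(-7) + p^2) + (4 + p^2*3 - 3*p)
= p^2*4 + 3 + p*(-10)
4) p^2*4 + 3 + p*(-10)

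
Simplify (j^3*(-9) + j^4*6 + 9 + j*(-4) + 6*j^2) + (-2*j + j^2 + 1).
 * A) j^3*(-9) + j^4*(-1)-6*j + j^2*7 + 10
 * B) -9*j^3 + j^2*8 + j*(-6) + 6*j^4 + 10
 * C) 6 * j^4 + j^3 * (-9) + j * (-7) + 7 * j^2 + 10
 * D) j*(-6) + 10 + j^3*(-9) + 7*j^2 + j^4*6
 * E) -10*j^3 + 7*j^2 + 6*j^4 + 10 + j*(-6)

Adding the polynomials and combining like terms:
(j^3*(-9) + j^4*6 + 9 + j*(-4) + 6*j^2) + (-2*j + j^2 + 1)
= j*(-6) + 10 + j^3*(-9) + 7*j^2 + j^4*6
D) j*(-6) + 10 + j^3*(-9) + 7*j^2 + j^4*6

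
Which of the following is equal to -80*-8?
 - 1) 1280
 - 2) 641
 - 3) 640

-80 * -8 = 640
3) 640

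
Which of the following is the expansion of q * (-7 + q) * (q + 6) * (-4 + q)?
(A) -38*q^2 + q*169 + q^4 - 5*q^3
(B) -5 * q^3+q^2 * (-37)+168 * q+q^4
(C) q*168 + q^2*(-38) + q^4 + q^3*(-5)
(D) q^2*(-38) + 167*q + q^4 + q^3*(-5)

Expanding q * (-7 + q) * (q + 6) * (-4 + q):
= q*168 + q^2*(-38) + q^4 + q^3*(-5)
C) q*168 + q^2*(-38) + q^4 + q^3*(-5)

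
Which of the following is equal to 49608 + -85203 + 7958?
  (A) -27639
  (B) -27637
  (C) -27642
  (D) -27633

First: 49608 + -85203 = -35595
Then: -35595 + 7958 = -27637
B) -27637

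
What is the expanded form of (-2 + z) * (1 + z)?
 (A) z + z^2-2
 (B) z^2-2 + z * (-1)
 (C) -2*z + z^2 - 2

Expanding (-2 + z) * (1 + z):
= z^2-2 + z * (-1)
B) z^2-2 + z * (-1)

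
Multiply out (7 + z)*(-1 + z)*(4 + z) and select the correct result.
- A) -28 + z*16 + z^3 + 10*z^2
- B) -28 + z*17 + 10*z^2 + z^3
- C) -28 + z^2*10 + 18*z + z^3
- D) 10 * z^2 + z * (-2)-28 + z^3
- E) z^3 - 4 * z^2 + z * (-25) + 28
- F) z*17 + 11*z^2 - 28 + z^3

Expanding (7 + z)*(-1 + z)*(4 + z):
= -28 + z*17 + 10*z^2 + z^3
B) -28 + z*17 + 10*z^2 + z^3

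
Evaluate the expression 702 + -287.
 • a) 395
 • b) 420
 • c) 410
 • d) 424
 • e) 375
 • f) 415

702 + -287 = 415
f) 415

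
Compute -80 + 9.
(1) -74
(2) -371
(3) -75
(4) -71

-80 + 9 = -71
4) -71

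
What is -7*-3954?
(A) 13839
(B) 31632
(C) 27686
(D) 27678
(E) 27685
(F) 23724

-7 * -3954 = 27678
D) 27678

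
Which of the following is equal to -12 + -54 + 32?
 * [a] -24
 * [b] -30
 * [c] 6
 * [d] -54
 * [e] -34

First: -12 + -54 = -66
Then: -66 + 32 = -34
e) -34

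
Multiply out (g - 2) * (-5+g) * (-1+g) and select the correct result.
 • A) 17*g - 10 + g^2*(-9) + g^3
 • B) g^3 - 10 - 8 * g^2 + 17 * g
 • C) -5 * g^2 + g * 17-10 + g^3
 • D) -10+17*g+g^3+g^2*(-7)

Expanding (g - 2) * (-5+g) * (-1+g):
= g^3 - 10 - 8 * g^2 + 17 * g
B) g^3 - 10 - 8 * g^2 + 17 * g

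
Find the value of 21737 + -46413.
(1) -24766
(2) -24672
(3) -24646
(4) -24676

21737 + -46413 = -24676
4) -24676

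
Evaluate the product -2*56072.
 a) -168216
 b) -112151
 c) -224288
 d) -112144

-2 * 56072 = -112144
d) -112144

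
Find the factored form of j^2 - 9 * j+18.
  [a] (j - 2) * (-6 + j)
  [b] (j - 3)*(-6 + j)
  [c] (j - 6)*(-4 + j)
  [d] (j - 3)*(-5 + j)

We need to factor j^2 - 9 * j+18.
The factored form is (j - 3)*(-6 + j).
b) (j - 3)*(-6 + j)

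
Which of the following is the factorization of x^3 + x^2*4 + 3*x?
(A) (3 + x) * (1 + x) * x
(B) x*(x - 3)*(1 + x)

We need to factor x^3 + x^2*4 + 3*x.
The factored form is (3 + x) * (1 + x) * x.
A) (3 + x) * (1 + x) * x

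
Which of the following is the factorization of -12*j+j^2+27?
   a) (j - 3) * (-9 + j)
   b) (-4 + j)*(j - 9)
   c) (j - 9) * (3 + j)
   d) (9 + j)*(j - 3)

We need to factor -12*j+j^2+27.
The factored form is (j - 3) * (-9 + j).
a) (j - 3) * (-9 + j)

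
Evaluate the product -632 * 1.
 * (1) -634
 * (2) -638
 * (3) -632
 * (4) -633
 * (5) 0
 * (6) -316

-632 * 1 = -632
3) -632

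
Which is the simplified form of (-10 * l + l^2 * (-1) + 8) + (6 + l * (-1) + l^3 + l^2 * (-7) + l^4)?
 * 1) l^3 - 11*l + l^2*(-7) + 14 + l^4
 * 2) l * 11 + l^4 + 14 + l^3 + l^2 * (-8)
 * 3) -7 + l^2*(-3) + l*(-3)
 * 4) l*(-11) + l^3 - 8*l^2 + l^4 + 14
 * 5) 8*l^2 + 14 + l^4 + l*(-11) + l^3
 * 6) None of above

Adding the polynomials and combining like terms:
(-10*l + l^2*(-1) + 8) + (6 + l*(-1) + l^3 + l^2*(-7) + l^4)
= l*(-11) + l^3 - 8*l^2 + l^4 + 14
4) l*(-11) + l^3 - 8*l^2 + l^4 + 14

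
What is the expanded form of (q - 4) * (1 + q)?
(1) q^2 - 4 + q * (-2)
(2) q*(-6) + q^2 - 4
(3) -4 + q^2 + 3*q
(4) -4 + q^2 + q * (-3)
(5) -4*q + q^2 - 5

Expanding (q - 4) * (1 + q):
= -4 + q^2 + q * (-3)
4) -4 + q^2 + q * (-3)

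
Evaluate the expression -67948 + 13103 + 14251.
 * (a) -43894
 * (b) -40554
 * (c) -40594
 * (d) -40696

First: -67948 + 13103 = -54845
Then: -54845 + 14251 = -40594
c) -40594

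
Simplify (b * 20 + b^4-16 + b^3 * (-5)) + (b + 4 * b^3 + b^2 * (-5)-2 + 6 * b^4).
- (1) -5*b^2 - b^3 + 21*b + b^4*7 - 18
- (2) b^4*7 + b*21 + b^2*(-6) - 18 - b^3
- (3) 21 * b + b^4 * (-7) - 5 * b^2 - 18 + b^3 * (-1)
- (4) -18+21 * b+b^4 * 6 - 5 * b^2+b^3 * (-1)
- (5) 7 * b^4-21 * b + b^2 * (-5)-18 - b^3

Adding the polynomials and combining like terms:
(b*20 + b^4 - 16 + b^3*(-5)) + (b + 4*b^3 + b^2*(-5) - 2 + 6*b^4)
= -5*b^2 - b^3 + 21*b + b^4*7 - 18
1) -5*b^2 - b^3 + 21*b + b^4*7 - 18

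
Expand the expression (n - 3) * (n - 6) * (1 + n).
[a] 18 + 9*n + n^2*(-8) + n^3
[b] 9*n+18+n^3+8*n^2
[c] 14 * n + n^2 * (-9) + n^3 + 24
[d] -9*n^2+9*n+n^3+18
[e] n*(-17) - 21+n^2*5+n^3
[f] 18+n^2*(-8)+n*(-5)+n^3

Expanding (n - 3) * (n - 6) * (1 + n):
= 18 + 9*n + n^2*(-8) + n^3
a) 18 + 9*n + n^2*(-8) + n^3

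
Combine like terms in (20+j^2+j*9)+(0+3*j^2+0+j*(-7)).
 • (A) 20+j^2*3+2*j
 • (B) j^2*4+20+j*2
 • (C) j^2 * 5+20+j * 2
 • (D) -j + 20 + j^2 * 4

Adding the polynomials and combining like terms:
(20 + j^2 + j*9) + (0 + 3*j^2 + 0 + j*(-7))
= j^2*4+20+j*2
B) j^2*4+20+j*2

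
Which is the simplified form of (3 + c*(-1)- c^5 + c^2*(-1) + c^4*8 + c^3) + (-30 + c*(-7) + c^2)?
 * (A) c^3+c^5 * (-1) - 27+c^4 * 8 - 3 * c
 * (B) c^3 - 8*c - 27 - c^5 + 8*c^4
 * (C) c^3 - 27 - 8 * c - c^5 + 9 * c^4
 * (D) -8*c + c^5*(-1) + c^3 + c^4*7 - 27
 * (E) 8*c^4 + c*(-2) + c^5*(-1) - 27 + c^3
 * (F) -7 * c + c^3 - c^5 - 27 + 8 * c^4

Adding the polynomials and combining like terms:
(3 + c*(-1) - c^5 + c^2*(-1) + c^4*8 + c^3) + (-30 + c*(-7) + c^2)
= c^3 - 8*c - 27 - c^5 + 8*c^4
B) c^3 - 8*c - 27 - c^5 + 8*c^4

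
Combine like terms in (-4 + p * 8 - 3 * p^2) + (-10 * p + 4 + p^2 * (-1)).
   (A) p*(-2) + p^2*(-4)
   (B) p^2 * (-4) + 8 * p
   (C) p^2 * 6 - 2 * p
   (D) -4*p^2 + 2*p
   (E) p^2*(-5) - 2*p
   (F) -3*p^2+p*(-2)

Adding the polynomials and combining like terms:
(-4 + p*8 - 3*p^2) + (-10*p + 4 + p^2*(-1))
= p*(-2) + p^2*(-4)
A) p*(-2) + p^2*(-4)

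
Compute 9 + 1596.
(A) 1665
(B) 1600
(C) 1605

9 + 1596 = 1605
C) 1605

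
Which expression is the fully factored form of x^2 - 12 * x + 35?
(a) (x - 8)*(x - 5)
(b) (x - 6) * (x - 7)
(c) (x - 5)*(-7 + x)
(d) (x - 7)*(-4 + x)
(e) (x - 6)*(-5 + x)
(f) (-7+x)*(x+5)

We need to factor x^2 - 12 * x + 35.
The factored form is (x - 5)*(-7 + x).
c) (x - 5)*(-7 + x)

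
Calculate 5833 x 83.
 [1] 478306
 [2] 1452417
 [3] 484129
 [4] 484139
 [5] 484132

5833 * 83 = 484139
4) 484139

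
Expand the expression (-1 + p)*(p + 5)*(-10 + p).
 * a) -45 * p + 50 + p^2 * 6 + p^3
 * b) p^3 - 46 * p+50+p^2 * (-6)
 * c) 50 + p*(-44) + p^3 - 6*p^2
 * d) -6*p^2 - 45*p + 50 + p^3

Expanding (-1 + p)*(p + 5)*(-10 + p):
= -6*p^2 - 45*p + 50 + p^3
d) -6*p^2 - 45*p + 50 + p^3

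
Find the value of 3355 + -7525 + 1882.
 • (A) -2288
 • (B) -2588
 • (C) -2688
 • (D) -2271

First: 3355 + -7525 = -4170
Then: -4170 + 1882 = -2288
A) -2288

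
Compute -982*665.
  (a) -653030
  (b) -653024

-982 * 665 = -653030
a) -653030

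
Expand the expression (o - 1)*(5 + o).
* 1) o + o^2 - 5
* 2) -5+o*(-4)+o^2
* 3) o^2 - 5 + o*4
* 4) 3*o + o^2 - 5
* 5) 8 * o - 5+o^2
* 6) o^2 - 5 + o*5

Expanding (o - 1)*(5 + o):
= o^2 - 5 + o*4
3) o^2 - 5 + o*4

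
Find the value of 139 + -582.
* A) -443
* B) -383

139 + -582 = -443
A) -443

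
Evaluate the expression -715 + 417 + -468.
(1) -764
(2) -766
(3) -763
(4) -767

First: -715 + 417 = -298
Then: -298 + -468 = -766
2) -766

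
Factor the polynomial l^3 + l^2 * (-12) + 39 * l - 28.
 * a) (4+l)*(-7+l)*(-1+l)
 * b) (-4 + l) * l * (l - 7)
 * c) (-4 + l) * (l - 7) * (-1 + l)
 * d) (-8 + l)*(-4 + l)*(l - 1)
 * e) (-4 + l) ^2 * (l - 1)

We need to factor l^3 + l^2 * (-12) + 39 * l - 28.
The factored form is (-4 + l) * (l - 7) * (-1 + l).
c) (-4 + l) * (l - 7) * (-1 + l)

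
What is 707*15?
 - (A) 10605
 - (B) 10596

707 * 15 = 10605
A) 10605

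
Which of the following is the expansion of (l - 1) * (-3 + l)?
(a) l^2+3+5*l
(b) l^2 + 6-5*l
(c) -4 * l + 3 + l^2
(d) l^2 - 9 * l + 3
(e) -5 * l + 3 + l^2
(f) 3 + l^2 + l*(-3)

Expanding (l - 1) * (-3 + l):
= -4 * l + 3 + l^2
c) -4 * l + 3 + l^2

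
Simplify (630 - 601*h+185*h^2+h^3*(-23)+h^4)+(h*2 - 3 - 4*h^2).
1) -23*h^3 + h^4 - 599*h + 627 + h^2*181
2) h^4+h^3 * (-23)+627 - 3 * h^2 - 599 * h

Adding the polynomials and combining like terms:
(630 - 601*h + 185*h^2 + h^3*(-23) + h^4) + (h*2 - 3 - 4*h^2)
= -23*h^3 + h^4 - 599*h + 627 + h^2*181
1) -23*h^3 + h^4 - 599*h + 627 + h^2*181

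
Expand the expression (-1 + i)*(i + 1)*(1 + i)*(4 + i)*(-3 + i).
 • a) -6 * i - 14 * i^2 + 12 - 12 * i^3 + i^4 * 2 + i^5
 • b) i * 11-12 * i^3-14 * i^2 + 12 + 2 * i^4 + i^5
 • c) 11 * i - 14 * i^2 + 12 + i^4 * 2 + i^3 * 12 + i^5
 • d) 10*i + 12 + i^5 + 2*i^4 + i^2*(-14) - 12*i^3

Expanding (-1 + i)*(i + 1)*(1 + i)*(4 + i)*(-3 + i):
= i * 11-12 * i^3-14 * i^2 + 12 + 2 * i^4 + i^5
b) i * 11-12 * i^3-14 * i^2 + 12 + 2 * i^4 + i^5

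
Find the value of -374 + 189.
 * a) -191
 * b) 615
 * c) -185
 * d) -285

-374 + 189 = -185
c) -185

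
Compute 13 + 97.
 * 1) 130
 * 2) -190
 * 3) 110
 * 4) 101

13 + 97 = 110
3) 110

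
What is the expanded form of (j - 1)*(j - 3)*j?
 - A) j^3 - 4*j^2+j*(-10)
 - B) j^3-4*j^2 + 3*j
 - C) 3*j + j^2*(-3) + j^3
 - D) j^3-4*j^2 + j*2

Expanding (j - 1)*(j - 3)*j:
= j^3-4*j^2 + 3*j
B) j^3-4*j^2 + 3*j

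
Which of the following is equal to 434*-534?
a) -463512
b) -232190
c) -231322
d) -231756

434 * -534 = -231756
d) -231756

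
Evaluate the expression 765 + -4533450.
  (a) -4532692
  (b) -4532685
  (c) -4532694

765 + -4533450 = -4532685
b) -4532685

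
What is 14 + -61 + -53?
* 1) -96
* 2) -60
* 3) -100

First: 14 + -61 = -47
Then: -47 + -53 = -100
3) -100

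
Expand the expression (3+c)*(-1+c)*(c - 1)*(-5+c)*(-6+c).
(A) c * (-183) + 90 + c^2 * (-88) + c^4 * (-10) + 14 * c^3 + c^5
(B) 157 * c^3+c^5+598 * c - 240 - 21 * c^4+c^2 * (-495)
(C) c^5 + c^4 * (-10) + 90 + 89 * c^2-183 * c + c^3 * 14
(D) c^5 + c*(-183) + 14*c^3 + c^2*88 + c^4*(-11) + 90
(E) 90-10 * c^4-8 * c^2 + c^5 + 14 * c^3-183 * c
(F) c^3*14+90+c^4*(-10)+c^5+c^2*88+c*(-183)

Expanding (3+c)*(-1+c)*(c - 1)*(-5+c)*(-6+c):
= c^3*14+90+c^4*(-10)+c^5+c^2*88+c*(-183)
F) c^3*14+90+c^4*(-10)+c^5+c^2*88+c*(-183)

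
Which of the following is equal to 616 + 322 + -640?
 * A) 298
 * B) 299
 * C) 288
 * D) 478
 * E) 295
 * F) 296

First: 616 + 322 = 938
Then: 938 + -640 = 298
A) 298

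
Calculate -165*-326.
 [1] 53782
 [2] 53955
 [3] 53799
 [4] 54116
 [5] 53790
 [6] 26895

-165 * -326 = 53790
5) 53790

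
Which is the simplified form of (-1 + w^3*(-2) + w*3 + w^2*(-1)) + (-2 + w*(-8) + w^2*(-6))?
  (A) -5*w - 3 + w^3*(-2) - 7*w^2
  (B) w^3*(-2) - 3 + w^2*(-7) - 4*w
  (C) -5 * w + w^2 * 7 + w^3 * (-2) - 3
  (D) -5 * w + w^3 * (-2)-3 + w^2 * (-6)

Adding the polynomials and combining like terms:
(-1 + w^3*(-2) + w*3 + w^2*(-1)) + (-2 + w*(-8) + w^2*(-6))
= -5*w - 3 + w^3*(-2) - 7*w^2
A) -5*w - 3 + w^3*(-2) - 7*w^2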